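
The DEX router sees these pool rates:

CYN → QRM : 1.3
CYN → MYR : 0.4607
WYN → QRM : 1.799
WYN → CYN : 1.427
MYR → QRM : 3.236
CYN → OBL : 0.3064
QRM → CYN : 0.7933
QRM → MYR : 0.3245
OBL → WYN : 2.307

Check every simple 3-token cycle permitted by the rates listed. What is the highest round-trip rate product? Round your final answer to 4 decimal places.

1.1827

CYN→MYR→QRM→CYN: 0.4607 × 3.236 × 0.7933 = 1.18267
CYN→OBL→WYN→CYN: 0.3064 × 2.307 × 1.427 = 1.00870
Maximum is CYN→MYR→QRM→CYN at 1.1827; arbitrage exists.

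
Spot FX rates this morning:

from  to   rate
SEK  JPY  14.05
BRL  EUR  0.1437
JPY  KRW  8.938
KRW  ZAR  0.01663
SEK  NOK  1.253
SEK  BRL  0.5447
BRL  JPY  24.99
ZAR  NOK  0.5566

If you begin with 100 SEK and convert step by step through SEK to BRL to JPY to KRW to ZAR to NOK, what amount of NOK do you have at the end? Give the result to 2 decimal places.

100 SEK × 0.5447 = 54.47 BRL
54.47 BRL × 24.99 = 1361.2053 JPY
1361.2053 JPY × 8.938 = 12166.4529714 KRW
12166.4529714 KRW × 0.01663 = 202.328112914382 ZAR
202.328112914382 ZAR × 0.5566 = 112.6158276481450212 NOK

112.62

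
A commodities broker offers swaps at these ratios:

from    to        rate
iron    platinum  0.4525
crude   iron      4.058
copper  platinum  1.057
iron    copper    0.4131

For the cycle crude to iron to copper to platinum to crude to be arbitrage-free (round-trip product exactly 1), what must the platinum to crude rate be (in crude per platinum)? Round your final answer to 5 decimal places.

Known legs of the cycle: 4.058 × 0.4131 × 1.057 = 1.7719123086
For no arbitrage the full-cycle product must be 1, so the missing rate is 1 / 1.7719123086 ≈ 0.5643620.

0.56436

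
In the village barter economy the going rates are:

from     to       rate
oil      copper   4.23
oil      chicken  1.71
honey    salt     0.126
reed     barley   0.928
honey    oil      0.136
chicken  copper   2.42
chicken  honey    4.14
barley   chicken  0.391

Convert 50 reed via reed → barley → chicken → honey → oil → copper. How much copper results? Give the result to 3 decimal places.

43.209

50 reed × 0.928 = 46.4 barley
46.4 barley × 0.391 = 18.1424 chicken
18.1424 chicken × 4.14 = 75.109536 honey
75.109536 honey × 0.136 = 10.214896896 oil
10.214896896 oil × 4.23 = 43.20901387008 copper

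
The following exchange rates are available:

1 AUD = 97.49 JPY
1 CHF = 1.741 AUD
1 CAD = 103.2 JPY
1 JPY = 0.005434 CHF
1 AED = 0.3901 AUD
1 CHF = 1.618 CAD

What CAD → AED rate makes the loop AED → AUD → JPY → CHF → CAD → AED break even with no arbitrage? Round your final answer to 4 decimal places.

2.9907

Known legs of the cycle: 0.3901 × 97.49 × 0.005434 × 1.618 = 0.334375286947988
For no arbitrage the full-cycle product must be 1, so the missing rate is 1 / 0.334375286947988 ≈ 2.990652.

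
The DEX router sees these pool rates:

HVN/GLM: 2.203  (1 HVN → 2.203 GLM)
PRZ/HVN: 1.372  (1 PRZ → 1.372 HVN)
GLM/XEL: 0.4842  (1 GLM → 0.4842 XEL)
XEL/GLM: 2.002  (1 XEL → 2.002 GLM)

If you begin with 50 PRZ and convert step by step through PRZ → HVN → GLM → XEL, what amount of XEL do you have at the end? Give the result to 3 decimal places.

73.175

50 PRZ × 1.372 = 68.6 HVN
68.6 HVN × 2.203 = 151.1258 GLM
151.1258 GLM × 0.4842 = 73.17511236 XEL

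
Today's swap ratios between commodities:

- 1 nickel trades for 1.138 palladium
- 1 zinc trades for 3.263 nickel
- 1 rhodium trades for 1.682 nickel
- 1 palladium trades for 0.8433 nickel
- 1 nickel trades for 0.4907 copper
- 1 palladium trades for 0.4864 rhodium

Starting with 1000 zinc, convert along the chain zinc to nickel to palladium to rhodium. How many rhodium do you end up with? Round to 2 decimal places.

1000 zinc × 3.263 = 3263 nickel
3263 nickel × 1.138 = 3713.294 palladium
3713.294 palladium × 0.4864 = 1806.1462016 rhodium

1806.15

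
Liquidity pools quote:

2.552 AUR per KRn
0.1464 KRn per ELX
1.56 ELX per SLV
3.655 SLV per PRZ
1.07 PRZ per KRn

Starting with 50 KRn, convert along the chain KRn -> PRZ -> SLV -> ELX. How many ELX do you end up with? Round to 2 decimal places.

305.05

50 KRn × 1.07 = 53.5 PRZ
53.5 PRZ × 3.655 = 195.5425 SLV
195.5425 SLV × 1.56 = 305.0463 ELX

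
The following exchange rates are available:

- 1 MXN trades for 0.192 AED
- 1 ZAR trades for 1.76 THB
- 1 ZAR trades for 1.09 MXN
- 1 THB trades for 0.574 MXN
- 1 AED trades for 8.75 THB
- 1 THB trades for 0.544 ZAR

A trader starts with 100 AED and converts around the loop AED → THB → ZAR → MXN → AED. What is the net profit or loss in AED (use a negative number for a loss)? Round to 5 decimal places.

-0.38272

100 AED × 8.75 = 875 THB
875 THB × 0.544 = 476 ZAR
476 ZAR × 1.09 = 518.84 MXN
518.84 MXN × 0.192 = 99.61728 AED
Net change: 99.61728 − 100 = -0.38272 AED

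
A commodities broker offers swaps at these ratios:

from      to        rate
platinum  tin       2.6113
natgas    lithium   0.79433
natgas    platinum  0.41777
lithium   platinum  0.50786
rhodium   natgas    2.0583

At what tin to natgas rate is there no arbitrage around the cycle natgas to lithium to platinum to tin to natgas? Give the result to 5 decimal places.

Known legs of the cycle: 0.79433 × 0.50786 × 2.6113 = 1.05342044318194
For no arbitrage the full-cycle product must be 1, so the missing rate is 1 / 1.05342044318194 ≈ 0.9492886.

0.94929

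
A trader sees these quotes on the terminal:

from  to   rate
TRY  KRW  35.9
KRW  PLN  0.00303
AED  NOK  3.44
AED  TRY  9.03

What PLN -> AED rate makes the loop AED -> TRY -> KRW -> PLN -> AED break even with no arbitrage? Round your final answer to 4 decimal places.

Known legs of the cycle: 9.03 × 35.9 × 0.00303 = 0.98225631
For no arbitrage the full-cycle product must be 1, so the missing rate is 1 / 0.98225631 ≈ 1.018064.

1.0181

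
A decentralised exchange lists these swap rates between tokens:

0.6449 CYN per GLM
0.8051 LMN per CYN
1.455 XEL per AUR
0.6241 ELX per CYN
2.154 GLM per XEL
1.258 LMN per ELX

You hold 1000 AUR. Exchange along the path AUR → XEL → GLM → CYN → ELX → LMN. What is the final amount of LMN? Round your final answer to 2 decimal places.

1000 AUR × 1.455 = 1455 XEL
1455 XEL × 2.154 = 3134.07 GLM
3134.07 GLM × 0.6449 = 2021.161743 CYN
2021.161743 CYN × 0.6241 = 1261.4070438063 ELX
1261.4070438063 ELX × 1.258 = 1586.8500611083254 LMN

1586.85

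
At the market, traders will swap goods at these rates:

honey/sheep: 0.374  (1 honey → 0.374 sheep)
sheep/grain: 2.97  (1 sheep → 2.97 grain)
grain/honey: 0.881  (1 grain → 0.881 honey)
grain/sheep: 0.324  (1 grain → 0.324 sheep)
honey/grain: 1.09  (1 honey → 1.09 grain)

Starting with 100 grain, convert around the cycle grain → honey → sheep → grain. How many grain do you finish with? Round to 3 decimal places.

100 grain × 0.881 = 88.1 honey
88.1 honey × 0.374 = 32.9494 sheep
32.9494 sheep × 2.97 = 97.859718 grain

97.860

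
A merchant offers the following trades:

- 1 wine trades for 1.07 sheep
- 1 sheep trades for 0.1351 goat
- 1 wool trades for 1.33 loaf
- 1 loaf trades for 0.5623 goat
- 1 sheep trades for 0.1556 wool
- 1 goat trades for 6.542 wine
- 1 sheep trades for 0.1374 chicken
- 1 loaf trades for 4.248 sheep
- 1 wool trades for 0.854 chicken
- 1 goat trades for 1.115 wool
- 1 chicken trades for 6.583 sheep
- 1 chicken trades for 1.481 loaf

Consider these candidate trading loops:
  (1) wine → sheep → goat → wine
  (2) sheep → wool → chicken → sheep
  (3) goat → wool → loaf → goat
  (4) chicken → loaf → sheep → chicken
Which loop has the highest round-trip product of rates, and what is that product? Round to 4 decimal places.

(1) 1.07 × 0.1351 × 6.542 = 0.94569
(2) 0.1556 × 0.854 × 6.583 = 0.87476
(3) 1.115 × 1.33 × 0.5623 = 0.83386
(4) 1.481 × 4.248 × 0.1374 = 0.86442
Highest is cycle (1) at 0.9457 (≤1, no arbitrage).

0.9457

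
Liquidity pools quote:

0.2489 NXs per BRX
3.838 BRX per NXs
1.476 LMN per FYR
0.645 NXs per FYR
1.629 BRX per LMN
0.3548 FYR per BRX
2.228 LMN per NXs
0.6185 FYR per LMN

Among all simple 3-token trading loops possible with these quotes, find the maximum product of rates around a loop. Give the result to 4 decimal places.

0.9034

LMN→BRX→NXs→LMN: 1.629 × 0.2489 × 2.228 = 0.90336
LMN→FYR→NXs→LMN: 0.6185 × 0.645 × 2.228 = 0.88882
BRX→FYR→NXs→BRX: 0.3548 × 0.645 × 3.838 = 0.87831
LMN→BRX→FYR→LMN: 1.629 × 0.3548 × 1.476 = 0.85308
Maximum is LMN→BRX→NXs→LMN at 0.9034; no arbitrage — every cycle loses value.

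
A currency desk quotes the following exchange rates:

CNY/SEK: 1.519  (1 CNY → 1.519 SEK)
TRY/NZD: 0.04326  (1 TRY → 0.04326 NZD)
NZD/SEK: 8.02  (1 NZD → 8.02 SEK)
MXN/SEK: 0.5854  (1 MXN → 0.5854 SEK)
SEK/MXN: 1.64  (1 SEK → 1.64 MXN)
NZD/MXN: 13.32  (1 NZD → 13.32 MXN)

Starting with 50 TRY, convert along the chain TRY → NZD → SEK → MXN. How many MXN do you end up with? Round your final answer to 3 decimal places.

28.450

50 TRY × 0.04326 = 2.163 NZD
2.163 NZD × 8.02 = 17.34726 SEK
17.34726 SEK × 1.64 = 28.4495064 MXN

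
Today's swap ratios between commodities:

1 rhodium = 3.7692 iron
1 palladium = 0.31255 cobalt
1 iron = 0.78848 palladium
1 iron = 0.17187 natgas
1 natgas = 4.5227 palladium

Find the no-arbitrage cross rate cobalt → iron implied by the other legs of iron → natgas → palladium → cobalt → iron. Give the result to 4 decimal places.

Known legs of the cycle: 0.17187 × 4.5227 × 0.31255 = 0.24295025613495
For no arbitrage the full-cycle product must be 1, so the missing rate is 1 / 0.24295025613495 ≈ 4.116069.

4.1161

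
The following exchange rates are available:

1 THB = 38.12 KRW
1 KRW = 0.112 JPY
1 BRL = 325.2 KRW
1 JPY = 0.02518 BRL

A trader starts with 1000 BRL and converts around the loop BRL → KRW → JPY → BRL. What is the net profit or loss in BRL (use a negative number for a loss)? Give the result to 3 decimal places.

-82.884

1000 BRL × 325.2 = 325200 KRW
325200 KRW × 0.112 = 36422.4 JPY
36422.4 JPY × 0.02518 = 917.116032 BRL
Net change: 917.116032 − 1000 = -82.883968 BRL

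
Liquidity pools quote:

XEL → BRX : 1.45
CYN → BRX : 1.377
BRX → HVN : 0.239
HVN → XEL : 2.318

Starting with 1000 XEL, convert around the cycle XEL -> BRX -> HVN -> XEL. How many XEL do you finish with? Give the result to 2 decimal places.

1000 XEL × 1.45 = 1450 BRX
1450 BRX × 0.239 = 346.55 HVN
346.55 HVN × 2.318 = 803.3029 XEL

803.30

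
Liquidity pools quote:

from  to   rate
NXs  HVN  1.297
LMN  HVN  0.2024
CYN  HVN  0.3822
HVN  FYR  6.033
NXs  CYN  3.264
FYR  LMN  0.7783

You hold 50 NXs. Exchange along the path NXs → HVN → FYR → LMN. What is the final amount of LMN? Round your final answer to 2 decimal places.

50 NXs × 1.297 = 64.85 HVN
64.85 HVN × 6.033 = 391.24005 FYR
391.24005 FYR × 0.7783 = 304.502130915 LMN

304.50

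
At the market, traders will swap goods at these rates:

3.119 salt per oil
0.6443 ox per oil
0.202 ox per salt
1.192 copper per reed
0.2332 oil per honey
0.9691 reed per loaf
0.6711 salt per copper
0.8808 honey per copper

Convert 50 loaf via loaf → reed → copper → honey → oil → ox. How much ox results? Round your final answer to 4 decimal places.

7.6438

50 loaf × 0.9691 = 48.455 reed
48.455 reed × 1.192 = 57.75836 copper
57.75836 copper × 0.8808 = 50.873563488 honey
50.873563488 honey × 0.2332 = 11.8637150054016 oil
11.8637150054016 oil × 0.6443 = 7.64379157798025088 ox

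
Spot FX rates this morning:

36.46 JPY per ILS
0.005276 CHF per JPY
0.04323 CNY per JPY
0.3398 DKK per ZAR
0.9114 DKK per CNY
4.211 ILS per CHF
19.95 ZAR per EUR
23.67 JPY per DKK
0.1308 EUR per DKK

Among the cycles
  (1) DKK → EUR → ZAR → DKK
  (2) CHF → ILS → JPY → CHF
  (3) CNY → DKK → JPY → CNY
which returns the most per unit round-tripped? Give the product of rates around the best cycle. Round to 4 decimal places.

0.9326

(1) 0.1308 × 19.95 × 0.3398 = 0.88669
(2) 4.211 × 36.46 × 0.005276 = 0.81004
(3) 0.9114 × 23.67 × 0.04323 = 0.93259
Highest is cycle (3) at 0.9326 (≤1, no arbitrage).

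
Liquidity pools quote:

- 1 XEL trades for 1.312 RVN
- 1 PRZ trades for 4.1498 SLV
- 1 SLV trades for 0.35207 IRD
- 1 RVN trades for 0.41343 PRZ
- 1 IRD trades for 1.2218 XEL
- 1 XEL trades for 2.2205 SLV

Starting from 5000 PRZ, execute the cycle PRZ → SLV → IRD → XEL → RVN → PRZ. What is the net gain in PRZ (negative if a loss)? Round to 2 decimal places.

-158.70

5000 PRZ × 4.1498 = 20749 SLV
20749 SLV × 0.35207 = 7305.10043 IRD
7305.10043 IRD × 1.2218 = 8925.371705374 XEL
8925.371705374 XEL × 1.312 = 11710.087677450688 RVN
11710.087677450688 RVN × 0.41343 = 4841.30154848843793984 PRZ
Net change: 4841.30154848843793984 − 5000 = -158.69845151156206016 PRZ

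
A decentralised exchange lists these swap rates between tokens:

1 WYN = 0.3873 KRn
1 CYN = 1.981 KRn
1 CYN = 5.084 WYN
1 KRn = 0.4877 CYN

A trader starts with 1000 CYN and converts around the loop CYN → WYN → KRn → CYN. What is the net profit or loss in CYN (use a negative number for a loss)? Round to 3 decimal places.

1000 CYN × 5.084 = 5084 WYN
5084 WYN × 0.3873 = 1969.0332 KRn
1969.0332 KRn × 0.4877 = 960.29749164 CYN
Net change: 960.29749164 − 1000 = -39.70250836 CYN

-39.703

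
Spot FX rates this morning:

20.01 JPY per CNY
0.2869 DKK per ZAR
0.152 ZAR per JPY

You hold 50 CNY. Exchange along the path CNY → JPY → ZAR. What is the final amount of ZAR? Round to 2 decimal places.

50 CNY × 20.01 = 1000.5 JPY
1000.5 JPY × 0.152 = 152.076 ZAR

152.08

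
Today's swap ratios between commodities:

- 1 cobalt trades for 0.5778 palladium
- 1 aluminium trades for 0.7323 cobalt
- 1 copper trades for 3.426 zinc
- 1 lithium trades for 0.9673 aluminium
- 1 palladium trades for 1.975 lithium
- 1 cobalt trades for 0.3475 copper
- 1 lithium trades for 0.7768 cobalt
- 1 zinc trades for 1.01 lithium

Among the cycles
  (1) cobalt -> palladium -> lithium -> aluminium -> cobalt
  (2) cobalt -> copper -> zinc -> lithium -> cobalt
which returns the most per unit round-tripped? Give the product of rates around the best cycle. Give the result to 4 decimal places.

(1) 0.5778 × 1.975 × 0.9673 × 0.7323 = 0.80834
(2) 0.3475 × 3.426 × 1.01 × 0.7768 = 0.93406
Highest is cycle (2) at 0.9341 (≤1, no arbitrage).

0.9341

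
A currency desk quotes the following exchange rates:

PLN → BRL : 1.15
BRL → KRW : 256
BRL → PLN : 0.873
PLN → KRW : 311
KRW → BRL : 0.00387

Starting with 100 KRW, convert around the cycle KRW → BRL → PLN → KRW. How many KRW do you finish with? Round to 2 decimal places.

100 KRW × 0.00387 = 0.387 BRL
0.387 BRL × 0.873 = 0.337851 PLN
0.337851 PLN × 311 = 105.071661 KRW

105.07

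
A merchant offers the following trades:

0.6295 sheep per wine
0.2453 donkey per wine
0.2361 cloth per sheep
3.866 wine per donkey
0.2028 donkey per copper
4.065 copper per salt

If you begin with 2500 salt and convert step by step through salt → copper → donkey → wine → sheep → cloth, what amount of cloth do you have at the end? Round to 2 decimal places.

2500 salt × 4.065 = 10162.5 copper
10162.5 copper × 0.2028 = 2060.955 donkey
2060.955 donkey × 3.866 = 7967.65203 wine
7967.65203 wine × 0.6295 = 5015.636952885 sheep
5015.636952885 sheep × 0.2361 = 1184.1918845761485 cloth

1184.19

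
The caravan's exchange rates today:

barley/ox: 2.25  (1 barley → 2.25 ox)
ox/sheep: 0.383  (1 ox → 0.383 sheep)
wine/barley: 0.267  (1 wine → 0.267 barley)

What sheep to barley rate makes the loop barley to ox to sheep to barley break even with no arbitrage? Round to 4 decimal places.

Known legs of the cycle: 2.25 × 0.383 = 0.86175
For no arbitrage the full-cycle product must be 1, so the missing rate is 1 / 0.86175 ≈ 1.160429.

1.1604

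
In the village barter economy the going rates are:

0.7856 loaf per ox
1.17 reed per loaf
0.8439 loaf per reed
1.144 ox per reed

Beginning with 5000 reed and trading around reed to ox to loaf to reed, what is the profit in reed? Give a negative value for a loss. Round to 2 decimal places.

5000 reed × 1.144 = 5720 ox
5720 ox × 0.7856 = 4493.632 loaf
4493.632 loaf × 1.17 = 5257.54944 reed
Net change: 5257.54944 − 5000 = 257.54944 reed

257.55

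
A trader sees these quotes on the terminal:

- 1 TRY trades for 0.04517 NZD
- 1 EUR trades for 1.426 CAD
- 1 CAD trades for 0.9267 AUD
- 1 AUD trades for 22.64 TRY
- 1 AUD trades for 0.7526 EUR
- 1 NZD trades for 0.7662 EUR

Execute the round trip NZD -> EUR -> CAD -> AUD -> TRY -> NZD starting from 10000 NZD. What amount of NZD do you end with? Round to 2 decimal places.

10354.46

10000 NZD × 0.7662 = 7662 EUR
7662 EUR × 1.426 = 10926.012 CAD
10926.012 CAD × 0.9267 = 10125.1353204 AUD
10125.1353204 AUD × 22.64 = 229233.063653856 TRY
229233.063653856 TRY × 0.04517 = 10354.45748524467552 NZD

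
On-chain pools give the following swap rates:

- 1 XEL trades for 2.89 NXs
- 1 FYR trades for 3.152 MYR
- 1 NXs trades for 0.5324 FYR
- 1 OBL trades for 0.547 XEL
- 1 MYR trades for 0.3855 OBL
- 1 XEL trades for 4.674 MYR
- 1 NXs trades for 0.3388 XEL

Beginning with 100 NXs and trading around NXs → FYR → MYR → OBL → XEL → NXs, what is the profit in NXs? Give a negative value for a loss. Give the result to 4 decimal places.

2.2666

100 NXs × 0.5324 = 53.24 FYR
53.24 FYR × 3.152 = 167.81248 MYR
167.81248 MYR × 0.3855 = 64.69171104 OBL
64.69171104 OBL × 0.547 = 35.38636593888 XEL
35.38636593888 XEL × 2.89 = 102.2665975633632 NXs
Net change: 102.2665975633632 − 100 = 2.2665975633632 NXs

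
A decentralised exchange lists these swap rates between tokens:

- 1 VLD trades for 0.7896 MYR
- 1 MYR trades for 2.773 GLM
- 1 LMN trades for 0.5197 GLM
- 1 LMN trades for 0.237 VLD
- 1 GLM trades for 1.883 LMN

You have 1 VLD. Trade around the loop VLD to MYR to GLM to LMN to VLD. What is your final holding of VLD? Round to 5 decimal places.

0.97714

1 VLD × 0.7896 = 0.7896 MYR
0.7896 MYR × 2.773 = 2.1895608 GLM
2.1895608 GLM × 1.883 = 4.1229429864 LMN
4.1229429864 LMN × 0.237 = 0.9771374877768 VLD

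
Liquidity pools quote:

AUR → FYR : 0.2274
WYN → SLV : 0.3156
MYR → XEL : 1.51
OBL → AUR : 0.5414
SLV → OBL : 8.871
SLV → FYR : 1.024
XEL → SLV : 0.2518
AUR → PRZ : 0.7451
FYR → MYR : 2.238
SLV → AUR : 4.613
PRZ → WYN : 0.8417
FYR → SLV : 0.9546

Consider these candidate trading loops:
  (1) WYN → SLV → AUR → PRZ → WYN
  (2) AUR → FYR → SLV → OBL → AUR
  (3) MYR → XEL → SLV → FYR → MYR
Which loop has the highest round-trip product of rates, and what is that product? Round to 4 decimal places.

(1) 0.3156 × 4.613 × 0.7451 × 0.8417 = 0.91305
(2) 0.2274 × 0.9546 × 8.871 × 0.5414 = 1.04256
(3) 1.51 × 0.2518 × 1.024 × 2.238 = 0.87135
Highest is cycle (2) at 1.0426 (>1, arbitrage).

1.0426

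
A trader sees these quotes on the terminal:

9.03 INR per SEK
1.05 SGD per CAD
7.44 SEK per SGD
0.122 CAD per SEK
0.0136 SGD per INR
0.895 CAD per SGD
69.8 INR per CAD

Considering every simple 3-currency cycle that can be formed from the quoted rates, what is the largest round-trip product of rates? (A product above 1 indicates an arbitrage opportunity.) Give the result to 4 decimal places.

0.9531

CAD→SGD→SEK→CAD: 1.05 × 7.44 × 0.122 = 0.95306
INR→SGD→SEK→INR: 0.0136 × 7.44 × 9.03 = 0.91369
INR→SGD→CAD→INR: 0.0136 × 0.895 × 69.8 = 0.84961
Maximum is CAD→SGD→SEK→CAD at 0.9531; no arbitrage — every cycle loses value.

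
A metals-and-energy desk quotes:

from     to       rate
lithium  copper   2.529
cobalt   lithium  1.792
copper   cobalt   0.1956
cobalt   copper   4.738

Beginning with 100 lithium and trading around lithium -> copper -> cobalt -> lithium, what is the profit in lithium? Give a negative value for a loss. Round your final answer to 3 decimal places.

100 lithium × 2.529 = 252.9 copper
252.9 copper × 0.1956 = 49.46724 cobalt
49.46724 cobalt × 1.792 = 88.64529408 lithium
Net change: 88.64529408 − 100 = -11.35470592 lithium

-11.355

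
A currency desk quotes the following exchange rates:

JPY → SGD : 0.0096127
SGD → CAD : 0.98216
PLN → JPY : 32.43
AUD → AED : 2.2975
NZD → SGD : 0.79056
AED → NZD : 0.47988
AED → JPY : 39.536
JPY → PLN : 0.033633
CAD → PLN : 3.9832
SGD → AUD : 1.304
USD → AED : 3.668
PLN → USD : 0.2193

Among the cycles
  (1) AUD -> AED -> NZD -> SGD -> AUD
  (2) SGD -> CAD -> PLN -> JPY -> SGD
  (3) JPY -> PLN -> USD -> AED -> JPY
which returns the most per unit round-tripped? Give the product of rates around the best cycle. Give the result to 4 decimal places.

1.2196

(1) 2.2975 × 0.47988 × 0.79056 × 1.304 = 1.13658
(2) 0.98216 × 3.9832 × 32.43 × 0.0096127 = 1.21957
(3) 0.033633 × 0.2193 × 3.668 × 39.536 = 1.06961
Highest is cycle (2) at 1.2196 (>1, arbitrage).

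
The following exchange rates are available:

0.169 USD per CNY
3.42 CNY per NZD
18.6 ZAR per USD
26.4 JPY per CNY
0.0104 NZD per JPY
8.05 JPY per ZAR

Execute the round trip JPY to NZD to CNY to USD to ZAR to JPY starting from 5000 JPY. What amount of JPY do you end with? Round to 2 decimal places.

5000 JPY × 0.0104 = 52 NZD
52 NZD × 3.42 = 177.84 CNY
177.84 CNY × 0.169 = 30.05496 USD
30.05496 USD × 18.6 = 559.022256 ZAR
559.022256 ZAR × 8.05 = 4500.1291608 JPY

4500.13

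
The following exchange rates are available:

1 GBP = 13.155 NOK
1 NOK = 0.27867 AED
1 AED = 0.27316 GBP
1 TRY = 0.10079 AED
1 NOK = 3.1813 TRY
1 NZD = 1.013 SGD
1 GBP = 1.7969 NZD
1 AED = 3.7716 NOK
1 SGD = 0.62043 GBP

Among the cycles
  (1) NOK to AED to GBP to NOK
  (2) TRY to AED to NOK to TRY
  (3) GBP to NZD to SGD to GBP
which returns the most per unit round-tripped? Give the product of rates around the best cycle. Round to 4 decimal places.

(1) 0.27867 × 0.27316 × 13.155 = 1.00138
(2) 0.10079 × 3.7716 × 3.1813 = 1.20934
(3) 1.7969 × 1.013 × 0.62043 = 1.12934
Highest is cycle (2) at 1.2093 (>1, arbitrage).

1.2093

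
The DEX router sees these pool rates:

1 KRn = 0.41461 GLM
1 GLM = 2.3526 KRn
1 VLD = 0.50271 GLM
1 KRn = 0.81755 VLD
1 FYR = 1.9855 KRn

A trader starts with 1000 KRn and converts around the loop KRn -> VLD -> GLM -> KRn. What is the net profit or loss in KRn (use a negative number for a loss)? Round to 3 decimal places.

1000 KRn × 0.81755 = 817.55 VLD
817.55 VLD × 0.50271 = 410.9905605 GLM
410.9905605 GLM × 2.3526 = 966.8963926323 KRn
Net change: 966.8963926323 − 1000 = -33.1036073677 KRn

-33.104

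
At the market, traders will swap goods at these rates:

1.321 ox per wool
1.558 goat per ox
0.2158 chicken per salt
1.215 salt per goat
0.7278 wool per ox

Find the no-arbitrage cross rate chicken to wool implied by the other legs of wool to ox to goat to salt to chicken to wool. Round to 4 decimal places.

Known legs of the cycle: 1.321 × 1.558 × 1.215 × 0.2158 = 0.539632365246
For no arbitrage the full-cycle product must be 1, so the missing rate is 1 / 0.539632365246 ≈ 1.853113.

1.8531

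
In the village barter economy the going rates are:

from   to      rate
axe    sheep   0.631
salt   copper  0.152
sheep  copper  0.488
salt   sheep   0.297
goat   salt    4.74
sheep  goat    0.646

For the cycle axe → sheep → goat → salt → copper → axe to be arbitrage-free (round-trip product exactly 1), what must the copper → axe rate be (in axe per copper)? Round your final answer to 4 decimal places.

3.4050

Known legs of the cycle: 0.631 × 0.646 × 4.74 × 0.152 = 0.29368638048
For no arbitrage the full-cycle product must be 1, so the missing rate is 1 / 0.29368638048 ≈ 3.404993.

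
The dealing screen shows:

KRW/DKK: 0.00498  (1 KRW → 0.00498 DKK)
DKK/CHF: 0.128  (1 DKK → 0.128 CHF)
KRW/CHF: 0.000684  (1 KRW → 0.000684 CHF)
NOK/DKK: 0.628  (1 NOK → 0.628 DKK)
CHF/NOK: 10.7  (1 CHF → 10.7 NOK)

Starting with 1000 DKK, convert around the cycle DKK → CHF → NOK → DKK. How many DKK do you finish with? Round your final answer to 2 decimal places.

1000 DKK × 0.128 = 128 CHF
128 CHF × 10.7 = 1369.6 NOK
1369.6 NOK × 0.628 = 860.1088 DKK

860.11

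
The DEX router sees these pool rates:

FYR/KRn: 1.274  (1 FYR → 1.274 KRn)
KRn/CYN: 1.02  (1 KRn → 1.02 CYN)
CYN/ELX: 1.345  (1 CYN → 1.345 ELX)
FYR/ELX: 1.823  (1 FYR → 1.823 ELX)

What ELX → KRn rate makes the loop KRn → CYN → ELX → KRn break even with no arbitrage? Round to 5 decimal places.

0.72892

Known legs of the cycle: 1.02 × 1.345 = 1.3719
For no arbitrage the full-cycle product must be 1, so the missing rate is 1 / 1.3719 ≈ 0.7289161.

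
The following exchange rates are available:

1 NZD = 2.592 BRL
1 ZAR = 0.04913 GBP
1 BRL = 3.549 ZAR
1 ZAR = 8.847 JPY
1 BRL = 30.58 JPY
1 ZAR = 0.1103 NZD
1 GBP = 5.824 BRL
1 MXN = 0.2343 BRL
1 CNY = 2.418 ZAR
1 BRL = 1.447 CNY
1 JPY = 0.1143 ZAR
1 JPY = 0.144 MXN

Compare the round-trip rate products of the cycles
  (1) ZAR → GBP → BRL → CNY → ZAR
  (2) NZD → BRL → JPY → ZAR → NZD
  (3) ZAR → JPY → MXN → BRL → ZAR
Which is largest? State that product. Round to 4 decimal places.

1.0593

(1) 0.04913 × 5.824 × 1.447 × 2.418 = 1.00114
(2) 2.592 × 30.58 × 0.1143 × 0.1103 = 0.99930
(3) 8.847 × 0.144 × 0.2343 × 3.549 = 1.05934
Highest is cycle (3) at 1.0593 (>1, arbitrage).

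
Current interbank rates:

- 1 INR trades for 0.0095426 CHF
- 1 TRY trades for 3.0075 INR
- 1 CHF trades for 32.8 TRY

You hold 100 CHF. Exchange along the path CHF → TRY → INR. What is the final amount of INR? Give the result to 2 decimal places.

9864.60

100 CHF × 32.8 = 3280 TRY
3280 TRY × 3.0075 = 9864.6 INR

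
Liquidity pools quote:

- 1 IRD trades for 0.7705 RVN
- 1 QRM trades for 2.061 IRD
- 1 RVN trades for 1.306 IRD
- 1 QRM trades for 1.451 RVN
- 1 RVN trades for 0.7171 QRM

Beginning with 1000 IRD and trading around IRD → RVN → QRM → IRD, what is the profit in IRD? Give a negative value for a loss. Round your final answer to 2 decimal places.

1000 IRD × 0.7705 = 770.5 RVN
770.5 RVN × 0.7171 = 552.52555 QRM
552.52555 QRM × 2.061 = 1138.75515855 IRD
Net change: 1138.75515855 − 1000 = 138.75515855 IRD

138.76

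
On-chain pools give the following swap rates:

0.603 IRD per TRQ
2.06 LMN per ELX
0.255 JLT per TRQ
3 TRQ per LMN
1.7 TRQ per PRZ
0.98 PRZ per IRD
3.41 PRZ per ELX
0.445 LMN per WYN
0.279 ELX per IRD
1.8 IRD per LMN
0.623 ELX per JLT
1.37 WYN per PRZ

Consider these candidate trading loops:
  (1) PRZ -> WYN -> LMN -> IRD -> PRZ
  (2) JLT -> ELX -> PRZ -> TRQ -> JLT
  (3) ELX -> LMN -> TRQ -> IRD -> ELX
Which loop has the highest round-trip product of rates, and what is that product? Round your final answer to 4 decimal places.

1.0754

(1) 1.37 × 0.445 × 1.8 × 0.98 = 1.07542
(2) 0.623 × 3.41 × 1.7 × 0.255 = 0.92094
(3) 2.06 × 3 × 0.603 × 0.279 = 1.03970
Highest is cycle (1) at 1.0754 (>1, arbitrage).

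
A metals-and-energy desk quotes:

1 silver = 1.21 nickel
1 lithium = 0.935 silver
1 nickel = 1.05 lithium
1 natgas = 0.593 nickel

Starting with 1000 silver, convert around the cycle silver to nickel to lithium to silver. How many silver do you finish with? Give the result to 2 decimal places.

1187.92

1000 silver × 1.21 = 1210 nickel
1210 nickel × 1.05 = 1270.5 lithium
1270.5 lithium × 0.935 = 1187.9175 silver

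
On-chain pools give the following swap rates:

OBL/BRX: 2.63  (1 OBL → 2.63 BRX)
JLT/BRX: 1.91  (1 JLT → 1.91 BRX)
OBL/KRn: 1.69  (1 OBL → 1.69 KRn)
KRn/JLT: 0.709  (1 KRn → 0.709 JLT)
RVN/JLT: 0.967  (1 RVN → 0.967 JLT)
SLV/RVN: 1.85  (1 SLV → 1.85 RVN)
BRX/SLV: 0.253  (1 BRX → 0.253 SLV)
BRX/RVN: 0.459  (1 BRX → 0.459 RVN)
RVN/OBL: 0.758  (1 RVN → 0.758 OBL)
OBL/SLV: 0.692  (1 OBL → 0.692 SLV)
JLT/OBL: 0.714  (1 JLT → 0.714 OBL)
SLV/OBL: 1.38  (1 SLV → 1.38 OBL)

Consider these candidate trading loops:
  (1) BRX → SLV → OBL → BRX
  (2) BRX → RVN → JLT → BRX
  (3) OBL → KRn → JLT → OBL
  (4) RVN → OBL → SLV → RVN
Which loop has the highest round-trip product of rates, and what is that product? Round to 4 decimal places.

(1) 0.253 × 1.38 × 2.63 = 0.91824
(2) 0.459 × 0.967 × 1.91 = 0.84776
(3) 1.69 × 0.709 × 0.714 = 0.85552
(4) 0.758 × 0.692 × 1.85 = 0.97039
Highest is cycle (4) at 0.9704 (≤1, no arbitrage).

0.9704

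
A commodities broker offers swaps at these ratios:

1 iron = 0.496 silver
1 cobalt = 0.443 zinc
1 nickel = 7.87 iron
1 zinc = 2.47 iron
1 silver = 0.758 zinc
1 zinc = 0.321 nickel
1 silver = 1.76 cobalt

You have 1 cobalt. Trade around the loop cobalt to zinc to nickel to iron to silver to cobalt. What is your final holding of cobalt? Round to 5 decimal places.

1 cobalt × 0.443 = 0.443 zinc
0.443 zinc × 0.321 = 0.142203 nickel
0.142203 nickel × 7.87 = 1.11913761 iron
1.11913761 iron × 0.496 = 0.55509225456 silver
0.55509225456 silver × 1.76 = 0.9769623680256 cobalt

0.97696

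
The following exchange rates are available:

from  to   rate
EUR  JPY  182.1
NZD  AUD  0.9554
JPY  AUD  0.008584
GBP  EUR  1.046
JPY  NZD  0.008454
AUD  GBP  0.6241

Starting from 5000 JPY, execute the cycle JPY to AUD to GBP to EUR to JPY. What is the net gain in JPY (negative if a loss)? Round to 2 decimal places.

102.18

5000 JPY × 0.008584 = 42.92 AUD
42.92 AUD × 0.6241 = 26.786372 GBP
26.786372 GBP × 1.046 = 28.018545112 EUR
28.018545112 EUR × 182.1 = 5102.1770648952 JPY
Net change: 5102.1770648952 − 5000 = 102.1770648952 JPY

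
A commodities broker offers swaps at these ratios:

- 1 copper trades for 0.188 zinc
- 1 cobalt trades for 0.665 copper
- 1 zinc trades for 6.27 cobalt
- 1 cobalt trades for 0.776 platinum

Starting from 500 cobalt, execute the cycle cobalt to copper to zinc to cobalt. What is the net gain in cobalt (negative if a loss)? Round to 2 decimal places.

-108.06

500 cobalt × 0.665 = 332.5 copper
332.5 copper × 0.188 = 62.51 zinc
62.51 zinc × 6.27 = 391.9377 cobalt
Net change: 391.9377 − 500 = -108.0623 cobalt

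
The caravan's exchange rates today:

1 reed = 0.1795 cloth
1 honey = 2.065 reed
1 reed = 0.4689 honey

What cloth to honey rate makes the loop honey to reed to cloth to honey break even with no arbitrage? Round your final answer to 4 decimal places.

2.6978

Known legs of the cycle: 2.065 × 0.1795 = 0.3706675
For no arbitrage the full-cycle product must be 1, so the missing rate is 1 / 0.3706675 ≈ 2.697836.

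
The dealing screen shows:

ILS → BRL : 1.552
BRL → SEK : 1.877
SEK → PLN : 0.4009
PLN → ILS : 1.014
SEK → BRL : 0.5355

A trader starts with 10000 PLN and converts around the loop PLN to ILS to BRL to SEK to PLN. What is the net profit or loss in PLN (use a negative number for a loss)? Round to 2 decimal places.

1842.13

10000 PLN × 1.014 = 10140 ILS
10140 ILS × 1.552 = 15737.28 BRL
15737.28 BRL × 1.877 = 29538.87456 SEK
29538.87456 SEK × 0.4009 = 11842.134811104 PLN
Net change: 11842.134811104 − 10000 = 1842.134811104 PLN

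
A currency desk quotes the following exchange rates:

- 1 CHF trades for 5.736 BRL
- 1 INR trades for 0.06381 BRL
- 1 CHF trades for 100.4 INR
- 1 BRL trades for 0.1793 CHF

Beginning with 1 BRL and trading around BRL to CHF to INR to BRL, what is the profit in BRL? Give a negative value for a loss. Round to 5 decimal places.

1 BRL × 0.1793 = 0.1793 CHF
0.1793 CHF × 100.4 = 18.00172 INR
18.00172 INR × 0.06381 = 1.1486897532 BRL
Net change: 1.1486897532 − 1 = 0.1486897532 BRL

0.14869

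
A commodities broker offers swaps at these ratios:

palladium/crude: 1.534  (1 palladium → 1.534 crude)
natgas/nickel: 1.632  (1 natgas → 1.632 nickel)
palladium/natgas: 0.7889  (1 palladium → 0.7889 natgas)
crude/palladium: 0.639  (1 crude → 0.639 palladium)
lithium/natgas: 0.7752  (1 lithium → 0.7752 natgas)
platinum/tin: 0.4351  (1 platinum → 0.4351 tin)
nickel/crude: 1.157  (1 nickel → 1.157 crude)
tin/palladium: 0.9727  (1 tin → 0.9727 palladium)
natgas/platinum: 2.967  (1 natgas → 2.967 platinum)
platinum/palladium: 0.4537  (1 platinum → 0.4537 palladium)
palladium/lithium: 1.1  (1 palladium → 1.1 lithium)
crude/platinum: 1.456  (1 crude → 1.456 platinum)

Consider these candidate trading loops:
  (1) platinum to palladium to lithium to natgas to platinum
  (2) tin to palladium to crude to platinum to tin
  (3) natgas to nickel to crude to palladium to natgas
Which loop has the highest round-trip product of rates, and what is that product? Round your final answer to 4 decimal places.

1.1479

(1) 0.4537 × 1.1 × 0.7752 × 2.967 = 1.14787
(2) 0.9727 × 1.534 × 1.456 × 0.4351 = 0.94527
(3) 1.632 × 1.157 × 0.639 × 0.7889 = 0.95187
Highest is cycle (1) at 1.1479 (>1, arbitrage).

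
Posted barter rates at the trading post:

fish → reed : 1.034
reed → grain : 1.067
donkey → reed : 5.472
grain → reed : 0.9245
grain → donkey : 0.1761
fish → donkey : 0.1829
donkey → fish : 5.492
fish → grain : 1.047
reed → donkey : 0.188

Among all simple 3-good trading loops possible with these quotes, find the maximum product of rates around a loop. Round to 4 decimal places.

fish→reed→donkey→fish: 1.034 × 0.188 × 5.492 = 1.06760
reed→grain→donkey→reed: 1.067 × 0.1761 × 5.472 = 1.02818
fish→grain→donkey→fish: 1.047 × 0.1761 × 5.492 = 1.01260
Maximum is fish→reed→donkey→fish at 1.0676; arbitrage exists.

1.0676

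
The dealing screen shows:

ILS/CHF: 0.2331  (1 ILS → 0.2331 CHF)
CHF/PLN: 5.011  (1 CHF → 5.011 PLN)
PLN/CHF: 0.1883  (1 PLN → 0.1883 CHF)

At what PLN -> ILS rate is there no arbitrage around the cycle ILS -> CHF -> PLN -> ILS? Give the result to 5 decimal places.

Known legs of the cycle: 0.2331 × 5.011 = 1.1680641
For no arbitrage the full-cycle product must be 1, so the missing rate is 1 / 1.1680641 ≈ 0.8561174.

0.85612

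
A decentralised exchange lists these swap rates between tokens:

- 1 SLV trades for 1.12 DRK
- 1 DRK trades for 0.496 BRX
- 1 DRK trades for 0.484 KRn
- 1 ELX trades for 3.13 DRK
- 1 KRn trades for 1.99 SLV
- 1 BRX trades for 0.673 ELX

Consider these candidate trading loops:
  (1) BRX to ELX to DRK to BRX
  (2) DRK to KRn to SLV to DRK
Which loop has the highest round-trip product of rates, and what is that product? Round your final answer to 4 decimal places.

1.0787

(1) 0.673 × 3.13 × 0.496 = 1.04482
(2) 0.484 × 1.99 × 1.12 = 1.07874
Highest is cycle (2) at 1.0787 (>1, arbitrage).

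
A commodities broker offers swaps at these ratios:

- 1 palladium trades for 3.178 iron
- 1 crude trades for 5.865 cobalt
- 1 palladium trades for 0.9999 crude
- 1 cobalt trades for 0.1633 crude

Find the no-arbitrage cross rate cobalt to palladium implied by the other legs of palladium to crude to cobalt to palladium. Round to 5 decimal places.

Known legs of the cycle: 0.9999 × 5.865 = 5.8644135
For no arbitrage the full-cycle product must be 1, so the missing rate is 1 / 5.8644135 ≈ 0.1705200.

0.17052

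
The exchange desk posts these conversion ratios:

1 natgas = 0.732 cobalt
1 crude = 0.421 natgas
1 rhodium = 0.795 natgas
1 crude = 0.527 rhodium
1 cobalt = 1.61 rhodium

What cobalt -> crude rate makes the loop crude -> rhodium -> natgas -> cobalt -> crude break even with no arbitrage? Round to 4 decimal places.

Known legs of the cycle: 0.527 × 0.795 × 0.732 = 0.30668238
For no arbitrage the full-cycle product must be 1, so the missing rate is 1 / 0.30668238 ≈ 3.260702.

3.2607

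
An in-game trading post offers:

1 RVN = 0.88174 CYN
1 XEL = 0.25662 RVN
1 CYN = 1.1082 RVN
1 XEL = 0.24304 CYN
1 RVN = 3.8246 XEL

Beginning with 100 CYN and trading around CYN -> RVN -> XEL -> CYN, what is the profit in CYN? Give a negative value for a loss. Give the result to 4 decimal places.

3.0106

100 CYN × 1.1082 = 110.82 RVN
110.82 RVN × 3.8246 = 423.842172 XEL
423.842172 XEL × 0.24304 = 103.01060148288 CYN
Net change: 103.01060148288 − 100 = 3.01060148288 CYN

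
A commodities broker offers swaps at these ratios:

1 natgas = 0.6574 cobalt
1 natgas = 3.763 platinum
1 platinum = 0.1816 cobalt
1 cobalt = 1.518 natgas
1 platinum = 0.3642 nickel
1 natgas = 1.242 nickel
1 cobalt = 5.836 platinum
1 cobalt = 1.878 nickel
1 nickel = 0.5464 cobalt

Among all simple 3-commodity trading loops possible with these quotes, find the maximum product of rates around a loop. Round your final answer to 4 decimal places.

cobalt→platinum→nickel→cobalt: 5.836 × 0.3642 × 0.5464 = 1.16136
cobalt→natgas→platinum→cobalt: 1.518 × 3.763 × 0.1816 = 1.03734
cobalt→natgas→nickel→cobalt: 1.518 × 1.242 × 0.5464 = 1.03016
Maximum is cobalt→platinum→nickel→cobalt at 1.1614; arbitrage exists.

1.1614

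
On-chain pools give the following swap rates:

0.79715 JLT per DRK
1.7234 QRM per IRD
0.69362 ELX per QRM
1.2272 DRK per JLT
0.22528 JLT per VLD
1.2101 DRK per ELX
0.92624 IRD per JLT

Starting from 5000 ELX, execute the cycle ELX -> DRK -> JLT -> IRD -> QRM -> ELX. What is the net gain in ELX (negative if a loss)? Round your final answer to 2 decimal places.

5000 ELX × 1.2101 = 6050.5 DRK
6050.5 DRK × 0.79715 = 4823.156075 JLT
4823.156075 JLT × 0.92624 = 4467.400082908 IRD
4467.400082908 IRD × 1.7234 = 7699.1173028836472 QRM
7699.1173028836472 QRM × 0.69362 = 5340.261743626155370864 ELX
Net change: 5340.261743626155370864 − 5000 = 340.261743626155370864 ELX

340.26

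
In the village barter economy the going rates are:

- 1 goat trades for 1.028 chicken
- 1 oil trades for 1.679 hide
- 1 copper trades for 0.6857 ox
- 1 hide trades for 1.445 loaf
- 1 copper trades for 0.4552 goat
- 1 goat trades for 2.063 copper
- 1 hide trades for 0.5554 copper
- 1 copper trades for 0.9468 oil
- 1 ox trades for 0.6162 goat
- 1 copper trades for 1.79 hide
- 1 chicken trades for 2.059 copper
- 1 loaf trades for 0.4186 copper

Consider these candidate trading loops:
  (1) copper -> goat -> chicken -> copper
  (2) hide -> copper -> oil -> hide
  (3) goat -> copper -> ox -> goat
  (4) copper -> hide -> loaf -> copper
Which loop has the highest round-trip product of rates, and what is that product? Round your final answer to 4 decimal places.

1.0827

(1) 0.4552 × 1.028 × 2.059 = 0.96350
(2) 0.5554 × 0.9468 × 1.679 = 0.88291
(3) 2.063 × 0.6857 × 0.6162 = 0.87168
(4) 1.79 × 1.445 × 0.4186 = 1.08273
Highest is cycle (4) at 1.0827 (>1, arbitrage).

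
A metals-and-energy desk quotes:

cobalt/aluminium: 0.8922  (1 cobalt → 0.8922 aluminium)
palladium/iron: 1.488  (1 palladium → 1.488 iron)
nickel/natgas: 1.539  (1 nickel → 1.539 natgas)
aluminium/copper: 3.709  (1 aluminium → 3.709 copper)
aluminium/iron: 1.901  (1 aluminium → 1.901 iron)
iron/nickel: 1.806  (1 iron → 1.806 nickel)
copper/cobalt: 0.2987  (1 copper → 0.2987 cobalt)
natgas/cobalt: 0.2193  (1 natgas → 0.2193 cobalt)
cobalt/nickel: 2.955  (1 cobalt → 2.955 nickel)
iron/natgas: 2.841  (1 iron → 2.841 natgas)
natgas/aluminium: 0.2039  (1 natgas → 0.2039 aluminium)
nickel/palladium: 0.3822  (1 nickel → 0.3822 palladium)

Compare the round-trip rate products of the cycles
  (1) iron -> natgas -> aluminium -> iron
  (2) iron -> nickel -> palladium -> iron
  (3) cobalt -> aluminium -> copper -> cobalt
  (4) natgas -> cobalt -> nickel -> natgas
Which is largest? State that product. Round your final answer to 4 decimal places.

(1) 2.841 × 0.2039 × 1.901 = 1.10121
(2) 1.806 × 0.3822 × 1.488 = 1.02710
(3) 0.8922 × 3.709 × 0.2987 = 0.98845
(4) 0.2193 × 2.955 × 1.539 = 0.99732
Highest is cycle (1) at 1.1012 (>1, arbitrage).

1.1012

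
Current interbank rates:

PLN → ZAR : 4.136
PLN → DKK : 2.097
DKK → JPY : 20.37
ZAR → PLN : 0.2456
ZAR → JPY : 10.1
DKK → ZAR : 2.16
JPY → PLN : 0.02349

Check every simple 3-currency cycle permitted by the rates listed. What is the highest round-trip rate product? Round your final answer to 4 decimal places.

ZAR→PLN→DKK→ZAR: 0.2456 × 2.097 × 2.16 = 1.11245
JPY→PLN→DKK→JPY: 0.02349 × 2.097 × 20.37 = 1.00340
ZAR→JPY→PLN→ZAR: 10.1 × 0.02349 × 4.136 = 0.98126
Maximum is ZAR→PLN→DKK→ZAR at 1.1125; arbitrage exists.

1.1125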